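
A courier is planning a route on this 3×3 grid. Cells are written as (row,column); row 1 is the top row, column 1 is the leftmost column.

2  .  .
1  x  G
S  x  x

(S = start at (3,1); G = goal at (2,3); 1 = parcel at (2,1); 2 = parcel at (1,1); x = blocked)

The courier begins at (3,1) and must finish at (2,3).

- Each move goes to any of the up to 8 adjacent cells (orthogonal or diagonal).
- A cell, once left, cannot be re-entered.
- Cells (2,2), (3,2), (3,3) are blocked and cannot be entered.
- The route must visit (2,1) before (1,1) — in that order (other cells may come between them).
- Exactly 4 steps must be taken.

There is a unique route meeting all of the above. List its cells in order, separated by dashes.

The waypoints must appear in the order (2,1), (1,1), with no cell reused.
Route from (3,1): up 2 to (1,1), right 1 to (1,2), down-right 1 to (2,3) — 4 moves in all.
Check: order respected (1 at step 1, 2 at step 2); 4 moves as required.

(3,1) - (2,1) - (1,1) - (1,2) - (2,3)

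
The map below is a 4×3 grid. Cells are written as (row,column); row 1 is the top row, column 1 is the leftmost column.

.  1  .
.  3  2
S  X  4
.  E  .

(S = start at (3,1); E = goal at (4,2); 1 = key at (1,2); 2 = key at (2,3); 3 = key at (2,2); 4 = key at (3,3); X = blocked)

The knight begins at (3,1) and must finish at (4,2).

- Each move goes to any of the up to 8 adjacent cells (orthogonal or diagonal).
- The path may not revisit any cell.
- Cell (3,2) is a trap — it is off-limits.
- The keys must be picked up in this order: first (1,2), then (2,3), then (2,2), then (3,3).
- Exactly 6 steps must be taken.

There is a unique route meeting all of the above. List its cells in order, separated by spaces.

(3,1) (2,1) (1,2) (2,3) (2,2) (3,3) (4,2)

The waypoints must appear in the order (1,2), (2,3), (2,2), (3,3), with no cell reused.
Route from (3,1): up to (2,1), up-right to (1,2), down-right to (2,3), left to (2,2), down-right to (3,3), down-left to (4,2) — 6 moves in all.
Check: order respected (1 at step 2, 2 at step 3, 3 at step 4, 4 at step 5); 6 moves as required.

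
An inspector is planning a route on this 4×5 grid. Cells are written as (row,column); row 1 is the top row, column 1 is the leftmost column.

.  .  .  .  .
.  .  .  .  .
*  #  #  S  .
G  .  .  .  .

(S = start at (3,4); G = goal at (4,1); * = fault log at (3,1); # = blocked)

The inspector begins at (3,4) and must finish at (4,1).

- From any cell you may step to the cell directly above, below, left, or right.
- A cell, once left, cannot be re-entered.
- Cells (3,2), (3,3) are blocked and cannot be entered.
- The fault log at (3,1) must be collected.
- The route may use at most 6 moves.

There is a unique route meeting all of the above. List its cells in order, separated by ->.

The 6-move cap with required stops at (3,1) leaves no slack for detours.
Route from (3,4): up 1 to (2,4), left 3 to (2,1), down 2 to (4,1) — 6 moves in all.
Check: all required cells visited; 6 ≤ 6 moves.

(3,4) -> (2,4) -> (2,3) -> (2,2) -> (2,1) -> (3,1) -> (4,1)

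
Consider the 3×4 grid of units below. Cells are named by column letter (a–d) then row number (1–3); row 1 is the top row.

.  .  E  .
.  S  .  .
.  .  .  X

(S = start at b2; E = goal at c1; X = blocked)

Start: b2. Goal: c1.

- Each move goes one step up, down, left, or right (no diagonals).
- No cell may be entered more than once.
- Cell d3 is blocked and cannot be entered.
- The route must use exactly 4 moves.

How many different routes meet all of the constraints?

Need simple routes of exactly 4 moves from b2 to c1 (Manhattan distance 2, so 1 moves are spent on a detour and 1 undoing it).
Enumerating: b2 b3 c3 c2 c1 | b2 a2 a1 b1 c1 | b2 c2 d2 d1 c1.
That gives 3 routes.

3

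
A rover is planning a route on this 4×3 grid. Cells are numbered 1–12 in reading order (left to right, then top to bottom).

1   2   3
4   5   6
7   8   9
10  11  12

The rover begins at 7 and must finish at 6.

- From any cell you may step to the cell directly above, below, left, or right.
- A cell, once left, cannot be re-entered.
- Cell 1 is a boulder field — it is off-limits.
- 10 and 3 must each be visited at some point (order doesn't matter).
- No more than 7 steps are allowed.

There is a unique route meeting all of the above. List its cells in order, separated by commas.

The budget equals the shortest possible length, so every move has to be on a shortest route through the required cells.
Route from 7: down 1 to 10, right 1 to 11, up 3 to 2, right 1 to 3, down 1 to 6 — 7 moves in all.
Check: all required cells visited; 7 ≤ 7 moves.

7, 10, 11, 8, 5, 2, 3, 6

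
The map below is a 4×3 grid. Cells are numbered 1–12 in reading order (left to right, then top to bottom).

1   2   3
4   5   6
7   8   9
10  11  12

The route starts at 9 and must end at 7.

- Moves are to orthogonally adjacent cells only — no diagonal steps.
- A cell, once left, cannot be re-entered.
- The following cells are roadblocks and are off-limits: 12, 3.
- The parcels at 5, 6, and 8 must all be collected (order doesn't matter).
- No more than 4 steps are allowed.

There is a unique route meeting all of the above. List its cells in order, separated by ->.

9 -> 6 -> 5 -> 8 -> 7

The budget equals the shortest possible length, so every move has to be on a shortest route through the required cells.
Route from 9: up to 6, left to 5, down to 8, left to 7 — 4 moves in all.
Check: all required cells visited; 4 ≤ 4 moves.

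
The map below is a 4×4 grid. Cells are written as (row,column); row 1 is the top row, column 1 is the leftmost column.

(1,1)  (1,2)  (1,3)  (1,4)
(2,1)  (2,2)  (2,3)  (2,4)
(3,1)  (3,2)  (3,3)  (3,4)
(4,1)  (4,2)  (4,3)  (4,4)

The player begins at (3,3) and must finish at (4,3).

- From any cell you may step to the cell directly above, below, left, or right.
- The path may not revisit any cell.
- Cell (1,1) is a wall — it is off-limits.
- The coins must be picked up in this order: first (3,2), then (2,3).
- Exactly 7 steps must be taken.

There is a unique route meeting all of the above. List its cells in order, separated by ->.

(3,3) -> (3,2) -> (2,2) -> (2,3) -> (2,4) -> (3,4) -> (4,4) -> (4,3)

The waypoints must appear in the order (3,2), (2,3), with no cell reused.
Route from (3,3): left to (3,2), up to (2,2), 2× right (reaching (2,4)), 2× down (reaching (4,4)), left to (4,3) — 7 moves in all.
Check: order respected ((3,2) at step 1, (2,3) at step 3); 7 moves as required.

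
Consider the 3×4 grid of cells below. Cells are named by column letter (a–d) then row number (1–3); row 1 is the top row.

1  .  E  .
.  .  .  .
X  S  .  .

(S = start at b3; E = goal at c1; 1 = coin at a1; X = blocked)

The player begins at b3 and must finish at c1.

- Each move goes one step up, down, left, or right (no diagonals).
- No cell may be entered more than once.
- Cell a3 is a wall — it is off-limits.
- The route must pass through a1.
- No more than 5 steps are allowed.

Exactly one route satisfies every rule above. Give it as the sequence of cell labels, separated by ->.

b3 -> b2 -> a2 -> a1 -> b1 -> c1

Any route must reach a1 and still end at c1 within 5 moves, so the order of the required stops is forced.
Route from b3: up to b2, left to a2, up to a1, 2× right (reaching c1) — 5 moves in all.
Check: all required cells visited; 5 ≤ 5 moves.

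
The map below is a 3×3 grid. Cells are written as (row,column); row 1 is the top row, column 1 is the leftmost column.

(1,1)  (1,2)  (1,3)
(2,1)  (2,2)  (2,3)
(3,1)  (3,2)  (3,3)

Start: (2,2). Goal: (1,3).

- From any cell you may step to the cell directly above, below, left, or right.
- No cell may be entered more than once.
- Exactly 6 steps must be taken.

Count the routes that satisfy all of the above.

2

Need simple routes of exactly 6 moves from (2,2) to (1,3) (Manhattan distance 2, so 2 moves are spent on a detour and 2 undoing it).
Enumerating: (2,2) (3,2) (3,1) (2,1) (1,1) (1,2) (1,3) | (2,2) (2,1) (3,1) (3,2) (3,3) (2,3) (1,3).
That gives 2 routes.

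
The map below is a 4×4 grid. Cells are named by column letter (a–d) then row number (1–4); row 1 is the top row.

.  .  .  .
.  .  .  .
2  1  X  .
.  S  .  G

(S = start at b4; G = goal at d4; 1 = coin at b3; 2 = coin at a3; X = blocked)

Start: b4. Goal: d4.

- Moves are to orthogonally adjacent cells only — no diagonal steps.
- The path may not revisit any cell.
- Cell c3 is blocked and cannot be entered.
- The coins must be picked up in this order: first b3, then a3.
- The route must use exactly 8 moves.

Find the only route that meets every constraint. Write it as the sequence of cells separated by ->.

The waypoints must appear in the order b3, a3, with no cell reused.
Route from b4: up to b3, left to a3, up to a2, 3× right (reaching d2), 2× down (reaching d4) — 8 moves in all.
Check: order respected (1 at step 1, 2 at step 2); 8 moves as required.

b4 -> b3 -> a3 -> a2 -> b2 -> c2 -> d2 -> d3 -> d4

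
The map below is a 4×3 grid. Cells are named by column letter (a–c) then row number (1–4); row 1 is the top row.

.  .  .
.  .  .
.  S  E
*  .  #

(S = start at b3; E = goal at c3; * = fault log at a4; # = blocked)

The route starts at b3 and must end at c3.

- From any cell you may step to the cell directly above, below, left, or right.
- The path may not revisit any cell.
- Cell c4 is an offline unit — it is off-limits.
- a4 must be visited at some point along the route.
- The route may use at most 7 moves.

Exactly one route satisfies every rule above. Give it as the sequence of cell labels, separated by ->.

b3 -> b4 -> a4 -> a3 -> a2 -> b2 -> c2 -> c3

The budget equals the shortest possible length, so every move has to be on a shortest route through the required cells.
Route from b3: down 1 to b4, left 1 to a4, up 2 to a2, right 2 to c2, down 1 to c3 — 7 moves in all.
Check: all required cells visited; 7 ≤ 7 moves.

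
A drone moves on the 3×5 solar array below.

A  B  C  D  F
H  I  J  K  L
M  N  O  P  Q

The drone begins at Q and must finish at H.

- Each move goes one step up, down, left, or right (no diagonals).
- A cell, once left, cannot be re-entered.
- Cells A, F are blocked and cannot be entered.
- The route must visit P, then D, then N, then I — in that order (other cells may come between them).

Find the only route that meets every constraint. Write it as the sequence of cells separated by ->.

Q -> P -> K -> D -> C -> J -> O -> N -> I -> H

The waypoints must appear in the order P, D, N, I, with no cell reused.
Route from Q: left 1 to P, up 2 to D, left 1 to C, down 2 to O, left 1 to N, up 1 to I, left 1 to H — 9 moves in all.
Check: order respected (P at step 1, D at step 3, N at step 7, I at step 8).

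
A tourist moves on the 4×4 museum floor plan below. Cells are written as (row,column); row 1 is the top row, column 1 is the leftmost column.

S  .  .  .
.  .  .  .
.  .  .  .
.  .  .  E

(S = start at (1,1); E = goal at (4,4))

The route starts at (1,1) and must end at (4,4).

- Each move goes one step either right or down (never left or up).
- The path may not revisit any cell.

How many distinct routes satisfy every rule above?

20

A right/down-only route from (1,1) to (4,4) makes exactly 3 down-moves and 3 right-moves in some order.
With no other constraints that would be C(6,3) = 20 routes.
That gives 20 routes.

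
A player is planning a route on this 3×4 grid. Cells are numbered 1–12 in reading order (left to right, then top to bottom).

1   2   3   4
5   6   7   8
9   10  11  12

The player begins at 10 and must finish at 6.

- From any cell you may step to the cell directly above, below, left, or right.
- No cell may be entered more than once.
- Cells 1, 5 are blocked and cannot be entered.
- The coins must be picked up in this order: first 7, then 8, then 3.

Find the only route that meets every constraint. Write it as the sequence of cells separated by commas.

10, 11, 7, 8, 4, 3, 2, 6

The waypoints must appear in the order 7, 8, 3, with no cell reused.
Route from 10: right to 11, up to 7, right to 8, up to 4, 2× left (reaching 2), down to 6 — 7 moves in all.
Check: order respected (7 at step 2, 8 at step 3, 3 at step 5).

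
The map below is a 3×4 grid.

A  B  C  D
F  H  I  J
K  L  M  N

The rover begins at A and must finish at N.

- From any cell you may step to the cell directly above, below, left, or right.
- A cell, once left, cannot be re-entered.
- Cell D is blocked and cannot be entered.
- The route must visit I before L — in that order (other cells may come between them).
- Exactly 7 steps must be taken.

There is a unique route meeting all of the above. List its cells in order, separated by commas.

The waypoints must appear in the order I, L, with no cell reused.
Route from A: right 2 to C, down 1 to I, left 1 to H, down 1 to L, right 2 to N — 7 moves in all.
Check: order respected (I at step 3, L at step 5); 7 moves as required.

A, B, C, I, H, L, M, N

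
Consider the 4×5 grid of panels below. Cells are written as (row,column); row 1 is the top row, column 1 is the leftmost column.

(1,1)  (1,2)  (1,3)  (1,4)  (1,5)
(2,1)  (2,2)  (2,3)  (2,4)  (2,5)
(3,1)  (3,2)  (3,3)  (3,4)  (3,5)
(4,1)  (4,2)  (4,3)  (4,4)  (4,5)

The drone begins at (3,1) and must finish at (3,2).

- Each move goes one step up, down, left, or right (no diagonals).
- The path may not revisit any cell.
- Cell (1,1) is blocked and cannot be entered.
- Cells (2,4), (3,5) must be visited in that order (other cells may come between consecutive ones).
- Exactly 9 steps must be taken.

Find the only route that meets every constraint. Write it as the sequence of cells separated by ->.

(3,1) -> (2,1) -> (2,2) -> (2,3) -> (2,4) -> (2,5) -> (3,5) -> (3,4) -> (3,3) -> (3,2)

The waypoints must appear in the order (2,4), (3,5), with no cell reused.
Route from (3,1): up 1 to (2,1), right 4 to (2,5), down 1 to (3,5), left 3 to (3,2) — 9 moves in all.
Check: order respected ((2,4) at step 4, (3,5) at step 6); 9 moves as required.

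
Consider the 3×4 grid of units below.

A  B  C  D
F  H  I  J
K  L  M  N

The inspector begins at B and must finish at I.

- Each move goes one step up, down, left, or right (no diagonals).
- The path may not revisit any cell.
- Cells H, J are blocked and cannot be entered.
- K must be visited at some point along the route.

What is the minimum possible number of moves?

6

Any route passes through K somewhere between B and I. Summing Manhattan distances along the two legs (B → K → I) gives a lower bound of 3 + 3 = 6 moves.
A route of 6 moves achieves this: B → A → F → K → L → M → I.
Since 6 matches the lower bound, it is optimal.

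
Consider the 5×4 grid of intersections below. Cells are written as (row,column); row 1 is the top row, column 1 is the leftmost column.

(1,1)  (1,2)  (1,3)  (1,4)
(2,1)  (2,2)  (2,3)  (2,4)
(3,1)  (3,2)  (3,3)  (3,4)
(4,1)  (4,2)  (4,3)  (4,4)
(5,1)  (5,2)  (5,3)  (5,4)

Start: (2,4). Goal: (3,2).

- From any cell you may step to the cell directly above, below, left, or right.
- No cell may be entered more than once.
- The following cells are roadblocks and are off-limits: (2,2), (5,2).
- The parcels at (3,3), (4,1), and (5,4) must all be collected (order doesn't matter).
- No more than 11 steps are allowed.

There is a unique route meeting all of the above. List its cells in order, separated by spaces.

Any route must reach (3,3), (4,1), and (5,4) and still end at (3,2) within 11 moves, so the order of the required stops is forced.
Route from (2,4): left to (2,3), down to (3,3), right to (3,4), 2× down (reaching (5,4)), left to (5,3), up to (4,3), 2× left (reaching (4,1)), up to (3,1), right to (3,2) — 11 moves in all.
Check: all required cells visited; 11 ≤ 11 moves.

(2,4) (2,3) (3,3) (3,4) (4,4) (5,4) (5,3) (4,3) (4,2) (4,1) (3,1) (3,2)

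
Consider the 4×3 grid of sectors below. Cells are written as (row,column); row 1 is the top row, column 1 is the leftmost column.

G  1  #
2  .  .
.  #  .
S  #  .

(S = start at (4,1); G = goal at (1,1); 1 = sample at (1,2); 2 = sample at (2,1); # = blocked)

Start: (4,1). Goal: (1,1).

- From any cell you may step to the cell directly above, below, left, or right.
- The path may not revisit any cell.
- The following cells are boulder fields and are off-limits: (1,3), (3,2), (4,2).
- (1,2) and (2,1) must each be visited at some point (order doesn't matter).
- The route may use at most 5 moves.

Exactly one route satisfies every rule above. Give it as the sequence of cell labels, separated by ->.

The 5-move cap with required stops at (1,2), (2,1) leaves no slack for detours.
Route from (4,1): up 2 to (2,1), right 1 to (2,2), up 1 to (1,2), left 1 to (1,1) — 5 moves in all.
Check: all required cells visited; 5 ≤ 5 moves.

(4,1) -> (3,1) -> (2,1) -> (2,2) -> (1,2) -> (1,1)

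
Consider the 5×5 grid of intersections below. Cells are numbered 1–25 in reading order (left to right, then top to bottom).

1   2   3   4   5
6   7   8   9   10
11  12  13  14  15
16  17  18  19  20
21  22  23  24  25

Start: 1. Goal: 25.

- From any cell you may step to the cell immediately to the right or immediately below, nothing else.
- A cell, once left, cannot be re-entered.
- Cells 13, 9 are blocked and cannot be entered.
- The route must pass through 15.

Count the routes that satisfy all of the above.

A right/down-only route from 1 to 25 makes exactly 4 down-moves and 4 right-moves in some order.
With no other constraints that would be C(8,4) = 70 routes.
Split at 15 and multiply the segment counts (each segment already excludes blocked cells): 1→15: 1; 15→25: 1; product = 1.
That gives 1 route.

1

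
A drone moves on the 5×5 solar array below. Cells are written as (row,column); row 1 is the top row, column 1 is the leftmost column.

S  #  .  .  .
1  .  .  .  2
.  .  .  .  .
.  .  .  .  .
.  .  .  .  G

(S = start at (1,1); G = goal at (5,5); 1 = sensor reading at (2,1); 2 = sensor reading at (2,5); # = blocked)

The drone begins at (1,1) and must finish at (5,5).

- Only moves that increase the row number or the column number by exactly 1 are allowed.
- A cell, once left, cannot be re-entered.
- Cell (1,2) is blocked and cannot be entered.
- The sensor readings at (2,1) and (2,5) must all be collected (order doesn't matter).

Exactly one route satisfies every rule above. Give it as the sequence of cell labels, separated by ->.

(1,1) -> (2,1) -> (2,2) -> (2,3) -> (2,4) -> (2,5) -> (3,5) -> (4,5) -> (5,5)

Moves only go right or down, so the column and row indices never decrease.
Route from (1,1): down 1 to (2,1), right 4 to (2,5), down 3 to (5,5) — 8 moves in all.
Check: all required cells visited.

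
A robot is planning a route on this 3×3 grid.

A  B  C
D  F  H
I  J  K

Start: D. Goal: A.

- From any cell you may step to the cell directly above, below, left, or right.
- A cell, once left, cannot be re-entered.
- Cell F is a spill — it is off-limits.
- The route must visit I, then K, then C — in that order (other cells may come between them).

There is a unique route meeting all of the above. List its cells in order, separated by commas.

The waypoints must appear in the order I, K, C, with no cell reused.
Route from D: down 1 to I, right 2 to K, up 2 to C, left 2 to A — 7 moves in all.
Check: order respected (I at step 1, K at step 3, C at step 5).

D, I, J, K, H, C, B, A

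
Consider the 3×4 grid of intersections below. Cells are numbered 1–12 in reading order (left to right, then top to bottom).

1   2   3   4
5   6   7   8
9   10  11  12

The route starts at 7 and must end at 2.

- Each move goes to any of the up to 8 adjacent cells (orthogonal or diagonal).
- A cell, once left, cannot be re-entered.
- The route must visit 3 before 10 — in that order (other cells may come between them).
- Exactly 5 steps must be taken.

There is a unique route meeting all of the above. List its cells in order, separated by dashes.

The waypoints must appear in the order 3, 10, with no cell reused.
Route from 7: up to 3, down-left to 6, down to 10, up-left to 5, up-right to 2 — 5 moves in all.
Check: order respected (3 at step 1, 10 at step 3); 5 moves as required.

7 - 3 - 6 - 10 - 5 - 2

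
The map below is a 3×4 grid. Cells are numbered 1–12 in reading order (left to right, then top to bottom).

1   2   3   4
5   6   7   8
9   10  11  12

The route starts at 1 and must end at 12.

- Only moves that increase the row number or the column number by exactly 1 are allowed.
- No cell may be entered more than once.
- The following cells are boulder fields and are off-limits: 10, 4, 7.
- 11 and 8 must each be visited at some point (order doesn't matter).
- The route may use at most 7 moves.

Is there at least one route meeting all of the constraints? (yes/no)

11 is below but to the left of 8: going 8 → 11 would need a leftward move and 11 → 8 an upward move, so no right/down-only route can visit both required cells.

no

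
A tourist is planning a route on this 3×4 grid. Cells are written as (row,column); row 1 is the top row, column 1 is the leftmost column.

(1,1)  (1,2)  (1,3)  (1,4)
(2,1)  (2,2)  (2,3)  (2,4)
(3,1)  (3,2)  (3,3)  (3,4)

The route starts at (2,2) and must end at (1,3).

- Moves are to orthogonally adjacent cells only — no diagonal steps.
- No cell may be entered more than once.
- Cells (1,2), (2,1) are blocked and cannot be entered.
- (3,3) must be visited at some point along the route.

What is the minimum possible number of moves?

4

Any route passes through (3,3) somewhere between (2,2) and (1,3). Summing Manhattan distances along the two legs ((2,2) → (3,3) → (1,3)) gives a lower bound of 2 + 2 = 4 moves.
A route of 4 moves achieves this: (2,2) → (3,2) → (3,3) → (2,3) → (1,3).
Since 4 matches the lower bound, it is optimal.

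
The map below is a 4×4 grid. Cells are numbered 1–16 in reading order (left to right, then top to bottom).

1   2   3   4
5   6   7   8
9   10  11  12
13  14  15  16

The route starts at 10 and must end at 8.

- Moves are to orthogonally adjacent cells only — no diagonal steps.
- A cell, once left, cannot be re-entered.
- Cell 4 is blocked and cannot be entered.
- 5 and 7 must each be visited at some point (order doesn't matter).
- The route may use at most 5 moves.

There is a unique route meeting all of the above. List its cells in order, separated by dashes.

10 - 9 - 5 - 6 - 7 - 8

Any route must reach 5 and 7 and still end at 8 within 5 moves, so the order of the required stops is forced.
Route from 10: left 1 to 9, up 1 to 5, right 3 to 8 — 5 moves in all.
Check: all required cells visited; 5 ≤ 5 moves.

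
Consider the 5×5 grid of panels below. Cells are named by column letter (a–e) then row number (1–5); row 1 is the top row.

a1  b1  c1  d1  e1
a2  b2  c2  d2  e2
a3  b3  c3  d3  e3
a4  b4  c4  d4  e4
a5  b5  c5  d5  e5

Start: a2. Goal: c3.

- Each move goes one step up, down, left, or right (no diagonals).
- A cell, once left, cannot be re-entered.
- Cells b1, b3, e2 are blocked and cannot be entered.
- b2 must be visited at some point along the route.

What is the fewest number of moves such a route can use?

Any route passes through b2 somewhere between a2 and c3. Summing Manhattan distances along the two legs (a2 → b2 → c3) gives a lower bound of 1 + 2 = 3 moves.
A route of 3 moves achieves this: a2 → b2 → c2 → c3.
Since 3 matches the lower bound, it is optimal.

3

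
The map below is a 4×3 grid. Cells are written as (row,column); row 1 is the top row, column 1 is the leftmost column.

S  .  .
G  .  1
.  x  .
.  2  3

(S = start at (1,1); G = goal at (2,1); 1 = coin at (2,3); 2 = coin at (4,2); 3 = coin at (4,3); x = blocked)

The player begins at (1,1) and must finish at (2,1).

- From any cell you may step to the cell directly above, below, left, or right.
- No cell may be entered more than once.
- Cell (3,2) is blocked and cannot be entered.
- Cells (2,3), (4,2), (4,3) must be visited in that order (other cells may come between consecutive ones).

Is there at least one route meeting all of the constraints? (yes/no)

Ignoring the required order, 2 revisit-free routes from (1,1) to (2,1) pass through all of (2,3), (4,2), and (4,3); the waypoint orders that occur are (2,3) → (4,3) → (4,2) (2) — never (2,3) → (4,2) → (4,3).

no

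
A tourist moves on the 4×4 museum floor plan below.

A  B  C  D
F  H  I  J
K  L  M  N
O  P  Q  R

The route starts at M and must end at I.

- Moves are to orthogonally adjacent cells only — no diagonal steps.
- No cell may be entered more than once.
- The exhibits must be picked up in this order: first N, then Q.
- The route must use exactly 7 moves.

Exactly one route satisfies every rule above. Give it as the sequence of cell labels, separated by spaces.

The waypoints must appear in the order N, Q, with no cell reused.
Route from M: right 1 to N, down 1 to R, left 2 to P, up 2 to H, right 1 to I — 7 moves in all.
Check: order respected (N at step 1, Q at step 3); 7 moves as required.

M N R Q P L H I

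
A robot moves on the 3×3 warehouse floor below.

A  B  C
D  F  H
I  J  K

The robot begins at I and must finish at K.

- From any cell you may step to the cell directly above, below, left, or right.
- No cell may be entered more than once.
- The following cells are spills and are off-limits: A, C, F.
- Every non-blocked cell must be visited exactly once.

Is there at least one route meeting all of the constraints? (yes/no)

Cell D has only one open neighbour but is neither the start nor the goal, so a Hamiltonian route would have to both enter and leave it through the same neighbour — impossible without revisiting.

no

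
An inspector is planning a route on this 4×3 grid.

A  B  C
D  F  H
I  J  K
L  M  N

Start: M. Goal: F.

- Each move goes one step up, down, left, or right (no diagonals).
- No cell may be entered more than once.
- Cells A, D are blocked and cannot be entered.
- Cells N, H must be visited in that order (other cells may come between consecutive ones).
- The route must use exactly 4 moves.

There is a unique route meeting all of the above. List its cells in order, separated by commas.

The waypoints must appear in the order N, H, with no cell reused.
Route from M: right 1 to N, up 2 to H, left 1 to F — 4 moves in all.
Check: order respected (N at step 1, H at step 3); 4 moves as required.

M, N, K, H, F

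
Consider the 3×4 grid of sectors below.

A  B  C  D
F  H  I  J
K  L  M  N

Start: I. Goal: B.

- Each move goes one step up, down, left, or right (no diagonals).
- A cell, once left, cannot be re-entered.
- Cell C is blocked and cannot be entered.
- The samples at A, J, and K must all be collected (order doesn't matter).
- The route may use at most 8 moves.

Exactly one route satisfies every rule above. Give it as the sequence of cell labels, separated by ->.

I -> J -> N -> M -> L -> K -> F -> A -> B

The budget equals the shortest possible length, so every move has to be on a shortest route through the required cells.
Route from I: right 1 to J, down 1 to N, left 3 to K, up 2 to A, right 1 to B — 8 moves in all.
Check: all required cells visited; 8 ≤ 8 moves.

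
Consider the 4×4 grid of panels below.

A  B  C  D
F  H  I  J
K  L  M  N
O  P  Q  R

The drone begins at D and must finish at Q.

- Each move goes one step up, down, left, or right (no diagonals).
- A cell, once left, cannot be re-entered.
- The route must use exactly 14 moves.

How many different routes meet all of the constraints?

Need simple routes of exactly 14 moves from D to Q (Manhattan distance 4, so 5 moves are spent on a detour and 5 undoing it).
Branch systematically from the start, pruning whenever the remaining move budget drops below the Manhattan distance to Q or differs from it in parity. Grouping the completions by first move — via J: 5; via C: 8 — and summing: 5 + 8 = 13.
That gives 13 routes.

13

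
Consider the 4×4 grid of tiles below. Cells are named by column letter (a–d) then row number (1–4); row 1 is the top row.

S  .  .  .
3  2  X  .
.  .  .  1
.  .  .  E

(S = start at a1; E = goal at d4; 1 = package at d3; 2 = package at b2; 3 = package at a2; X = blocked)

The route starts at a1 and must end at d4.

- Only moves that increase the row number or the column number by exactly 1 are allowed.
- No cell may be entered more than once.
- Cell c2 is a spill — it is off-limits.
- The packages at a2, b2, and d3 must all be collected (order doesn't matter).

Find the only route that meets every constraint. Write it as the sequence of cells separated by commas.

a1, a2, b2, b3, c3, d3, d4

Moves only go right or down, so the column and row indices never decrease.
Route from a1: down 1 to a2, right 1 to b2, down 1 to b3, right 2 to d3, down 1 to d4 — 6 moves in all.
Check: all required cells visited.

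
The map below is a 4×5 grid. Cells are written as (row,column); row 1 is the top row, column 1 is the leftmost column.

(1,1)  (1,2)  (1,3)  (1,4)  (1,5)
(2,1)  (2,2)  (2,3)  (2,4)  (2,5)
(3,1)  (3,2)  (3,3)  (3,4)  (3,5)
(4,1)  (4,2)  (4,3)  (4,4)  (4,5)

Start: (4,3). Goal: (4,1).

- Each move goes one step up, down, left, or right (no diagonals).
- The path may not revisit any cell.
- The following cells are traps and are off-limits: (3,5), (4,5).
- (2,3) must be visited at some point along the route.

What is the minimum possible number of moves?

6

Any route passes through (2,3) somewhere between (4,3) and (4,1). Summing Manhattan distances along the two legs ((4,3) → (2,3) → (4,1)) gives a lower bound of 2 + 4 = 6 moves.
A route of 6 moves achieves this: (4,3) → (3,3) → (2,3) → (2,2) → (3,2) → (4,2) → (4,1).
Since 6 matches the lower bound, it is optimal.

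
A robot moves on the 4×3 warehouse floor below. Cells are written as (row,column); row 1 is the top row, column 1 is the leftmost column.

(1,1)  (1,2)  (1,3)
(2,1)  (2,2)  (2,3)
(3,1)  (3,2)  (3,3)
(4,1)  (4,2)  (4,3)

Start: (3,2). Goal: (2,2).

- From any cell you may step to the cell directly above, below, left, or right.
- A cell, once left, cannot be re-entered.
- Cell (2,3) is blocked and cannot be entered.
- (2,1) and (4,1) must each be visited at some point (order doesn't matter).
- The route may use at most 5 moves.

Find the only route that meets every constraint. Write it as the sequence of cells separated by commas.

(3,2), (4,2), (4,1), (3,1), (2,1), (2,2)

The 5-move cap with required stops at (2,1), (4,1) leaves no slack for detours.
Route from (3,2): down to (4,2), left to (4,1), 2× up (reaching (2,1)), right to (2,2) — 5 moves in all.
Check: all required cells visited; 5 ≤ 5 moves.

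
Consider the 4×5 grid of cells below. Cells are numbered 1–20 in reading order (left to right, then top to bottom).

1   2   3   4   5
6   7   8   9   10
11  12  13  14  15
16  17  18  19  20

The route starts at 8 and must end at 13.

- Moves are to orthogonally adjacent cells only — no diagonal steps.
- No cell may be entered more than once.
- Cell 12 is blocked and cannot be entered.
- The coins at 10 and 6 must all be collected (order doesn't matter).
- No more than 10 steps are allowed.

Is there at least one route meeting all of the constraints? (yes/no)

Exhausting the options from 8, every branch either dead-ends against blocked cells, would have to re-enter a cell already used, runs past the 10-move limit, or reaches the goal with a constraint still unmet.

no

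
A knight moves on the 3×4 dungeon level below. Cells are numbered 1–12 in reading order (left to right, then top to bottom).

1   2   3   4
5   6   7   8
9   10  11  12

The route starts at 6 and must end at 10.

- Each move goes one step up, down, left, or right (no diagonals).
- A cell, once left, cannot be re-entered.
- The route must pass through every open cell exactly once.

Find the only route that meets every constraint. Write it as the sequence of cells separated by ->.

Need to visit all 12 open cells exactly once, starting at 6 and ending at 10.
Cell 9 has only two open neighbours (5 and 10), so the path must pass straight through it: one of those is the cell it's entered from and the other is where it exits.
Route from 6: right to 7, down to 11, right to 12, 2× up (reaching 4), 3× left (reaching 1), 2× down (reaching 9), right to 10 — 11 moves in all.
Check: all 12 open cells covered.

6 -> 7 -> 11 -> 12 -> 8 -> 4 -> 3 -> 2 -> 1 -> 5 -> 9 -> 10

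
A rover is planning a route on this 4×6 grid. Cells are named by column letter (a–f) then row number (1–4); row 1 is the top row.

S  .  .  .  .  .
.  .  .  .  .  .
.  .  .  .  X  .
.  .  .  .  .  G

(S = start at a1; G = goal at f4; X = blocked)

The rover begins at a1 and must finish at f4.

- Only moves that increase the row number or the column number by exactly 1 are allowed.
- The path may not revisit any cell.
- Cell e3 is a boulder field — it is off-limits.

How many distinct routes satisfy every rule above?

A right/down-only route from a1 to f4 makes exactly 3 down-moves and 5 right-moves in some order.
With no other constraints that would be C(8,3) = 56 routes.
Subtract routes through each blocked cell (inclusion–exclusion for overlaps): − through e3: 30 → 26.
That gives 26 routes.

26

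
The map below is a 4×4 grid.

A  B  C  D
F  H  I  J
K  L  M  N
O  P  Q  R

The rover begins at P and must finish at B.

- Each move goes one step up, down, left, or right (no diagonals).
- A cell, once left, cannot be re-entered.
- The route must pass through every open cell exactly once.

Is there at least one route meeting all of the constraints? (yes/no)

One route that works: P → O → K → L → M → Q → R → N → J → D → C → I → H → F → A → B.

yes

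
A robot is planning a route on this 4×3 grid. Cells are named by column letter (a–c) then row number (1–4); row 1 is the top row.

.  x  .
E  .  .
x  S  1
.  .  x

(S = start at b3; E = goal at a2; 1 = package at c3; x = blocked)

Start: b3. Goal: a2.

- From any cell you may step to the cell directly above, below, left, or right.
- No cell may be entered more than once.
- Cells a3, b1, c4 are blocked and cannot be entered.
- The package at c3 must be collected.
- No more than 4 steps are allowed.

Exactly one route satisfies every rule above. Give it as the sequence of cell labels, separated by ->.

The 4-move cap with required stops at c3 leaves no slack for detours.
Route from b3: right 1 to c3, up 1 to c2, left 2 to a2 — 4 moves in all.
Check: all required cells visited; 4 ≤ 4 moves.

b3 -> c3 -> c2 -> b2 -> a2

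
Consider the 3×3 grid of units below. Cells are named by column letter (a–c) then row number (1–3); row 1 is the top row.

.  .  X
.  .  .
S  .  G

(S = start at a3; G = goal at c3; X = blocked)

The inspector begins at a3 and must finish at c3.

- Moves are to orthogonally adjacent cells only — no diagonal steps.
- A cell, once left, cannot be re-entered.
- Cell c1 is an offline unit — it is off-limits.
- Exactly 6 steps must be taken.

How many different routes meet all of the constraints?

Need simple routes of exactly 6 moves from a3 to c3 (Manhattan distance 2, so 2 moves are spent on a detour and 2 undoing it).
Enumerating: a3 a2 a1 b1 b2 b3 c3 | a3 a2 a1 b1 b2 c2 c3.
That gives 2 routes.

2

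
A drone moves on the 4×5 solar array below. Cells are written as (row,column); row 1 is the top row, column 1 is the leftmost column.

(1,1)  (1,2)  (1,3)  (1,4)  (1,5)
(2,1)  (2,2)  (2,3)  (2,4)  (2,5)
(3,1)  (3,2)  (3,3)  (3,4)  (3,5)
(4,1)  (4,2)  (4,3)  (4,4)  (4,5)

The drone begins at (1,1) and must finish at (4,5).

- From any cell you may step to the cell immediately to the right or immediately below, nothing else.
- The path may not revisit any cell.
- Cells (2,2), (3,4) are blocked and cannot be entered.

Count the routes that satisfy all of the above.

A right/down-only route from (1,1) to (4,5) makes exactly 3 down-moves and 4 right-moves in some order.
With no other constraints that would be C(7,3) = 35 routes.
Subtract routes through each blocked cell (inclusion–exclusion for overlaps): − through (2,2): 20 − through (3,4): 20 + through (2,2)&(3,4): 12 → 7.
That gives 7 routes.

7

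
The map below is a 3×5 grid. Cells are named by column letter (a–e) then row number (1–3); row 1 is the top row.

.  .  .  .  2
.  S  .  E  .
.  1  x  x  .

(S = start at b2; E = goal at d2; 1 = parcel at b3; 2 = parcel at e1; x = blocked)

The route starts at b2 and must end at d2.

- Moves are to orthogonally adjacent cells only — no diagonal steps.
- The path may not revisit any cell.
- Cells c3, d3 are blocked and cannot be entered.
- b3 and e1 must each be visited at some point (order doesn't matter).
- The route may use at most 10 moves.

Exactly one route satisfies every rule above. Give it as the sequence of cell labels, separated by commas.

The budget equals the shortest possible length, so every move has to be on a shortest route through the required cells.
Route from b2: down to b3, left to a3, 2× up (reaching a1), 4× right (reaching e1), down to e2, left to d2 — 10 moves in all.
Check: all required cells visited; 10 ≤ 10 moves.

b2, b3, a3, a2, a1, b1, c1, d1, e1, e2, d2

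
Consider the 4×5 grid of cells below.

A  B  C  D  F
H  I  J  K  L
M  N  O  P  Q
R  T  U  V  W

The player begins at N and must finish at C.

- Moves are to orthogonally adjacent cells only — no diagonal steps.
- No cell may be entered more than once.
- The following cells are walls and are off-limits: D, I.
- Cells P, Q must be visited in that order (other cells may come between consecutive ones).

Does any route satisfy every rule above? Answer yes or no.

One route that works: N → O → P → Q → L → K → J → C.

yes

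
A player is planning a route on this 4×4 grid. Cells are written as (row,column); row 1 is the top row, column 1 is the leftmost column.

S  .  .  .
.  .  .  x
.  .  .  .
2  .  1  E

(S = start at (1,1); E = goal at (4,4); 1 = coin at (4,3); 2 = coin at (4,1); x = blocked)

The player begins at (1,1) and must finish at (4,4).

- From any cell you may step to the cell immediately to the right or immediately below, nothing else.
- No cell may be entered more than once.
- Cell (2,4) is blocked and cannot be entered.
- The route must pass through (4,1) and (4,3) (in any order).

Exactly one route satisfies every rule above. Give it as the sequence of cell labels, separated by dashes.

Moves only go right or down, so the column and row indices never decrease.
Route from (1,1): 3× down (reaching (4,1)), 3× right (reaching (4,4)) — 6 moves in all.
Check: all required cells visited.

(1,1) - (2,1) - (3,1) - (4,1) - (4,2) - (4,3) - (4,4)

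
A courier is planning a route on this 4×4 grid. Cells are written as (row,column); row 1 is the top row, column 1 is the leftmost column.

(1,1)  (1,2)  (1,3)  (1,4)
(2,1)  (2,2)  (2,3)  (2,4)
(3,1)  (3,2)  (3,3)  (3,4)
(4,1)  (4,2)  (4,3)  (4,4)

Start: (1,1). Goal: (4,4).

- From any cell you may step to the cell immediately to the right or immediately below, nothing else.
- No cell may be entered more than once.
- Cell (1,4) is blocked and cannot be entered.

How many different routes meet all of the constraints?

A right/down-only route from (1,1) to (4,4) makes exactly 3 down-moves and 3 right-moves in some order.
With no other constraints that would be C(6,3) = 20 routes.
Subtract routes through each blocked cell (inclusion–exclusion for overlaps): − through (1,4): 1 → 19.
That gives 19 routes.

19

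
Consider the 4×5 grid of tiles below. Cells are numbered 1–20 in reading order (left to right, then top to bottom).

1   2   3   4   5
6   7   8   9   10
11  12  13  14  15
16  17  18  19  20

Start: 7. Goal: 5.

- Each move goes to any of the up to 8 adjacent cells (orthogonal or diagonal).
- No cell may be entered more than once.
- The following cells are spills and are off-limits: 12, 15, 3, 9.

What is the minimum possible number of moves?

With diagonal moves allowed, the Chebyshev distance max(|Δrow|,|Δcol|) from 7 to 5 is 3, so at least 3 moves are needed.
A route of 3 moves achieves this: 7 → 8 → 4 → 5.
Since 3 matches the lower bound, it is optimal.

3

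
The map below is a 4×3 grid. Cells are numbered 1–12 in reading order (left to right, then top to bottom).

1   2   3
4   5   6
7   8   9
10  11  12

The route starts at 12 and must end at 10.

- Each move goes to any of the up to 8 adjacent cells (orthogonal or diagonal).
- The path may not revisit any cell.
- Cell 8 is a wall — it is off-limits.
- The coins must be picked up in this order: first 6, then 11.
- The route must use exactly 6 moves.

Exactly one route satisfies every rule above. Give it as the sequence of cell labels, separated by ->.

12 -> 9 -> 6 -> 5 -> 7 -> 11 -> 10

The waypoints must appear in the order 6, 11, with no cell reused.
Route from 12: 2× up (reaching 6), left to 5, down-left to 7, down-right to 11, left to 10 — 6 moves in all.
Check: order respected (6 at step 2, 11 at step 5); 6 moves as required.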